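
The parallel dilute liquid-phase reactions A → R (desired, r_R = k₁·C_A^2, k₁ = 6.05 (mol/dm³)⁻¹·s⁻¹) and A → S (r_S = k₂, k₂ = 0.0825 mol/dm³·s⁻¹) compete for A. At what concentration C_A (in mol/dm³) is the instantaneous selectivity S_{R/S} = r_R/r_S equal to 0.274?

S_{R/S} = (k₁/k₂)·C_A^2 ⇒ C_A = (S·k₂/k₁)^(0.5).
= (0.274×0.0825/6.05)^(0.5) = (0.003736)^(0.5) = 0.0611 mol/dm³.

0.0611 mol/dm³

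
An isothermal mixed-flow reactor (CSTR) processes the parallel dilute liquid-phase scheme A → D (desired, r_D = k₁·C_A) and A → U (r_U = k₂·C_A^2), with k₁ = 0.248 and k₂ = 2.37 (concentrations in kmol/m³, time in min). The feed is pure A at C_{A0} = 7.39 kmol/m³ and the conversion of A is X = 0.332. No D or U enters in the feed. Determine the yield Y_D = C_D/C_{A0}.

Exit C_A = C_{A0}(1−X) = 7.39×0.668 = 4.937 kmol/m³.
In a CSTR the entire volume is at exit conditions, so r_D = 0.248×4.937 = 1.224 and r_U = 2.37×4.937^2 = 57.76.
Fraction of consumed A going to D: r_D/(r_D+r_U) = 0.02076.
C_D = 0.02076·C_{A0}·X = 0.02076×7.39×0.332 = 0.0509 kmol/m³; Y_D = C_D/C_{A0} = 0.00689.

0.00689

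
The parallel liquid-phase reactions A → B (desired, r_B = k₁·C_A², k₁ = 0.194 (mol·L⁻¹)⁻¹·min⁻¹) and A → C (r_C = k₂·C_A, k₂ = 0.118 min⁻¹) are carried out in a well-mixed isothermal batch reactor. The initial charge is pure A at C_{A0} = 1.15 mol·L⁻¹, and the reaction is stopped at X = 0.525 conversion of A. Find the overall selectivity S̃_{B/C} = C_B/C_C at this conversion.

C_A = C_{A0}(1−X) = 0.5462 mol·L⁻¹.
Along a PFR/batch, dC_C/dC_A = −r_C/(r_B+r_C) = −k₂/(k₂+k₁·C_A).
Integrating from C_{A0} to C_A: C_C = (0.118/0.194)·ln[(0.118+0.194·1.15)/(0.118+0.194·0.546)] = 0.6082·ln(0.3411/0.2240) = 0.2559 mol·L⁻¹.
Then C_B = (C_{A0}−C_A) − C_C = 0.6038 − 0.2559 = 0.3479 mol·L⁻¹.
S̃_{B/C} = C_B/C_C = 0.3479/0.2559 = 1.36.

1.36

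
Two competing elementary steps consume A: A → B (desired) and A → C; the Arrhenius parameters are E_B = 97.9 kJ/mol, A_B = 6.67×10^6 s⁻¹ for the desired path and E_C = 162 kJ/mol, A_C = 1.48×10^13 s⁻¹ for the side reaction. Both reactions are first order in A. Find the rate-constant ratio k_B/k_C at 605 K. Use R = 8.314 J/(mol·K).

k_B/k_C = (A_B/A_C)·exp[−(E_B−E_C)/(RT)] = (A_B/A_C)·exp[(E_C−E_B)/(RT)].
(E_C−E_B)/(RT) = (162−97.9)×10³/(8.314×605) = 64100/5030 = 12.74.
k_B/k_C = (6.67×10^6/1.48×10^13)·exp(12.74) = 4.507×10^-7 × 3.424×10^5 = 0.154.
Since E_B < E_C, lowering the temperature improves selectivity toward B.

0.154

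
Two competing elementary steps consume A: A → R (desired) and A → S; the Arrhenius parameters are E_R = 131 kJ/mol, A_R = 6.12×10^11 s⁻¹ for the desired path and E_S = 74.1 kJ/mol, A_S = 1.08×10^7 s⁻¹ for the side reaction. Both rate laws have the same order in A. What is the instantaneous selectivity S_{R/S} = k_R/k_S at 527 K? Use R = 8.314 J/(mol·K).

0.130

With equal orders, S_{R/S} = k_R/k_S = (A_R/A_S)·exp[(E_S−E_R)/(RT)].
(E_S−E_R)/(RT) = (74.1−131)×10³/(8.314×527) = -56900/4381 = -12.99.
k_R/k_S = (6.12×10^11/1.08×10^7)·exp(-12.99) = 56667 × 2.291×10^-6 = 0.130.
Since E_R > E_S, raising the temperature improves selectivity toward R.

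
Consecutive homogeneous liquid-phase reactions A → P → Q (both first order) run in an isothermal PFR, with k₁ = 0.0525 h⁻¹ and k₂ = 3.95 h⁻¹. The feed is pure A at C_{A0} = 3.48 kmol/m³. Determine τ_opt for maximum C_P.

1.11 h

For first-order series the maximum of C_P occurs at τ_opt = ln(k₂/k₁)/(k₂−k₁).
= ln(3.95/0.0525)/(3.95−0.0525) = ln(75.24)/3.897 = 4.321/3.897 = 1.11 h.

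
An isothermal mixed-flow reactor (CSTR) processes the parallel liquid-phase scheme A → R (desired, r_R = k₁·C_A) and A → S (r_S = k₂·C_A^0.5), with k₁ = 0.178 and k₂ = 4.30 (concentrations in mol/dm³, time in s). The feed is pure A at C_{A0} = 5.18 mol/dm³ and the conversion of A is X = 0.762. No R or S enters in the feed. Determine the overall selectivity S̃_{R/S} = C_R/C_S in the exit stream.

Exit C_A = C_{A0}(1−X) = 5.18×0.238 = 1.233 mol/dm³.
In a CSTR the entire volume is at exit conditions, so r_R = 0.178×1.233 = 0.2194 and r_S = 4.30×1.233^0.5 = 4.774.
Overall selectivity = C_R/C_S = r_Rτ/(r_Sτ) = r_R/r_S = 0.0460.

0.0460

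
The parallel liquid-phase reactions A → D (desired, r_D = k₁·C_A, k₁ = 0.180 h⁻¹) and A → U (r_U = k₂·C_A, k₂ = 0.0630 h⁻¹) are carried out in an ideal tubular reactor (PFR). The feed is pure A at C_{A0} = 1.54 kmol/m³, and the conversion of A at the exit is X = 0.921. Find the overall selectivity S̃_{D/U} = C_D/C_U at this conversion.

C_A = C_{A0}(1−X) = 0.1217 kmol/m³.
Both paths are first order in A, so the instantaneous fraction to D is constant: dC_D/d(−C_A) = k₁/(k₁+k₂) = 0.7407.
C_D = 0.7407·(C_{A0}−C_A) = 0.7407×1.418 = 1.05 kmol/m³.
C_U = (C_{A0}−C_A)−C_D = 0.3677 kmol/m³; S̃_{D/U} = 1.051/0.3677 = 2.86.

2.86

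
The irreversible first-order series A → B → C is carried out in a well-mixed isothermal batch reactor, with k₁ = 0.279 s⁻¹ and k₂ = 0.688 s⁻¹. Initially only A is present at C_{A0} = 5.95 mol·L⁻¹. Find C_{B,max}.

For a first-order series the maximum intermediate yield is C_{B,max}/C_{A0} = (k₁/k₂)^[k₂/(k₂−k₁)].
= (0.279/0.688)^(0.688/(0.688−0.279)) = (0.4055)^(1.682) = 0.2191.
C_{B,max} = 0.2191×5.95 = 1.30 mol·L⁻¹.

1.30 mol·L⁻¹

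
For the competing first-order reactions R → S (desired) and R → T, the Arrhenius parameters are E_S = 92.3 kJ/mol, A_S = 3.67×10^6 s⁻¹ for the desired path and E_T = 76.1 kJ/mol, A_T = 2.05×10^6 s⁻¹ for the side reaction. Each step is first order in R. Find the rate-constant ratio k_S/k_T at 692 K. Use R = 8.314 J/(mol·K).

0.107

With equal orders, S_{S/T} = k_S/k_T = (A_S/A_T)·exp[(E_T−E_S)/(RT)].
(E_T−E_S)/(RT) = (76.1−92.3)×10³/(8.314×692) = -16200/5753 = -2.816.
k_S/k_T = (3.67×10^6/2.05×10^6)·exp(-2.816) = 1.790 × 0.05986 = 0.107.
Since E_S > E_T, raising the temperature improves selectivity toward S.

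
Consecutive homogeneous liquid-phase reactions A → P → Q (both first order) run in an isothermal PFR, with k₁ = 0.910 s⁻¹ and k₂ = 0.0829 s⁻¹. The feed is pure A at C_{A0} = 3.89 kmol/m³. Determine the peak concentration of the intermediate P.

3.06 kmol/m³

At the optimum, C_{P,max}/C_{A0} = (k₁/k₂)^[k₂/(k₂−k₁)].
= (0.910/0.0829)^(0.0829/(0.0829−0.910)) = (10.98)^(-0.1002) = 0.7865.
C_{P,max} = 0.7865×3.89 = 3.06 kmol/m³.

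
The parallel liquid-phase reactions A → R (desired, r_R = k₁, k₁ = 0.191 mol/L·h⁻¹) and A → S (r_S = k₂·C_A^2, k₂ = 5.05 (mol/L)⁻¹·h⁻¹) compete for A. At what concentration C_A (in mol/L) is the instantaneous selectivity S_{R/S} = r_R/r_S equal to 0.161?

0.485 mol/L

S_{R/S} = (k₁/k₂)·C_A^-2 ⇒ C_A = (S·k₂/k₁)^(-0.5).
= (0.161×5.05/0.191)^(-0.5) = (4.257)^(-0.5) = 0.485 mol/L.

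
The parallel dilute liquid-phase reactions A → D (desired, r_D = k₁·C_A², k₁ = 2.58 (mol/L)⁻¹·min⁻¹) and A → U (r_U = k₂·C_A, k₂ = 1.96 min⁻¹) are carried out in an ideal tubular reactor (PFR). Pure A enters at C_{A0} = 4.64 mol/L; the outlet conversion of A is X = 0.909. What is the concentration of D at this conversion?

3.06 mol/L

C_A = C_{A0}(1−X) = 0.4222 mol/L.
Along a PFR/batch, dC_U/dC_A = −r_U/(r_D+r_U) = −k₂/(k₂+k₁·C_A).
Integrating from C_{A0} to C_A: C_U = (1.96/2.58)·ln[(1.96+2.58·4.64)/(1.96+2.58·0.422)] = 0.7597·ln(13.93/3.049) = 1.154 mol/L.
Then C_D = (C_{A0}−C_A) − C_U = 4.218 − 1.154 = 3.064 mol/L.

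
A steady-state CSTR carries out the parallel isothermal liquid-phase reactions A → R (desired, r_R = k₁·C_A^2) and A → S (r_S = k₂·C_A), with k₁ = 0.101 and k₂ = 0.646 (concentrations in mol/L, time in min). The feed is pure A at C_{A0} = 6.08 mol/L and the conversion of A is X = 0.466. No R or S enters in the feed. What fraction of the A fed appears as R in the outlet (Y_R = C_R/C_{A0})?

0.157

Exit C_A = C_{A0}(1−X) = 6.08×0.534 = 3.247 mol/L.
A CSTR operates uniformly at the exit composition, giving r_R = 1.065 and r_S = 2.097 (each k·C_A^n at C_A = 3.247).
Fraction of consumed A going to R: r_R/(r_R+r_S) = 0.3367.
C_R = 0.3367·C_{A0}·X = 0.3367×6.08×0.466 = 0.954 mol/L; Y_R = C_R/C_{A0} = 0.157.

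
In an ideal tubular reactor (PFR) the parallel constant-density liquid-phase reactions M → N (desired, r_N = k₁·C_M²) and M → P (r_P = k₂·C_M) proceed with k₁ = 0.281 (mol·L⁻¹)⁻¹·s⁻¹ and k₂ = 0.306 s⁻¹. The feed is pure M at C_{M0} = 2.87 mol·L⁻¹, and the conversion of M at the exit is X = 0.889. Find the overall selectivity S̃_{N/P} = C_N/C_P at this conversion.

C_M = C_{M0}(1−X) = 0.3186 mol·L⁻¹.
Along a PFR/batch, dC_P/dC_M = −r_P/(r_N+r_P) = −k₂/(k₂+k₁·C_M).
Integrating from C_{M0} to C_M: C_P = (0.306/0.281)·ln[(0.306+0.281·2.87)/(0.306+0.281·0.319)] = 1.089·ln(1.112/0.3955) = 1.126 mol·L⁻¹.
Then C_N = (C_{M0}−C_M) − C_P = 2.551 − 1.126 = 1.425 mol·L⁻¹.
S̃_{N/P} = C_N/C_P = 1.425/1.126 = 1.27.

1.27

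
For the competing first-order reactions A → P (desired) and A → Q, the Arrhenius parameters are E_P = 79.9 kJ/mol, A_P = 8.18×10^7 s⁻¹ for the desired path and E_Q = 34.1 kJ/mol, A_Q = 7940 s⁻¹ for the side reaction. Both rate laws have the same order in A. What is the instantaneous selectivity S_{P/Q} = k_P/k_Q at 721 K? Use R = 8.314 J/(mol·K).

k_P/k_Q = (A_P/A_Q)·exp[−(E_P−E_Q)/(RT)] = (A_P/A_Q)·exp[(E_Q−E_P)/(RT)].
(E_Q−E_P)/(RT) = (34.1−79.9)×10³/(8.314×721) = -45800/5994 = -7.640.
k_P/k_Q = (8.18×10^7/7940)·exp(-7.640) = 10302 × 4.806×10^-4 = 4.95.
Since E_P > E_Q, raising the temperature improves selectivity toward P.

4.95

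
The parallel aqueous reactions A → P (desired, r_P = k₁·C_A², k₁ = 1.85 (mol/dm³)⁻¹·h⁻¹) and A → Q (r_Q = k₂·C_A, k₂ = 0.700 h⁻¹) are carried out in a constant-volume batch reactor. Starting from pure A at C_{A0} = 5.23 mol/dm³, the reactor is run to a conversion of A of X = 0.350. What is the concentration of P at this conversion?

C_A = C_{A0}(1−X) = 3.400 mol/dm³.
Along a PFR/batch, dC_Q/dC_A = −r_Q/(r_P+r_Q) = −k₂/(k₂+k₁·C_A).
Integrating from C_{A0} to C_A: C_Q = (0.700/1.85)·ln[(0.700+1.85·5.23)/(0.700+1.85·3.40)] = 0.3784·ln(10.38/6.989) = 0.1495 mol/dm³.
Then C_P = (C_{A0}−C_A) − C_Q = 1.831 − 0.1495 = 1.681 mol/dm³.

1.68 mol/dm³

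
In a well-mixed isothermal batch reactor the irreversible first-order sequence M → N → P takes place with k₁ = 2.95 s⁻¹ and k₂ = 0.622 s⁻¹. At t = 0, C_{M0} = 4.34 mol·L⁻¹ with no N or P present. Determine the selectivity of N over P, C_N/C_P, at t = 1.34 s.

Solving the coupled first-order balances gives C_N(t) = [k₁/(k₂−k₁)]·C_{M0}·(e^(−k₁t) − e^(−k₂t)).
e^(−k₁t) = e^(−2.95×1.34) = e^(−3.953) = 0.01920; e^(−k₂t) = e^(−0.8335) = 0.4345.
C_N = 2.95×4.34/(0.622−2.95) × (0.01920−0.4345) = (-5.500)×(-0.4153) = 2.284 mol·L⁻¹.
C_M = C_{M0}e^(−k₁t) = 0.08332 mol·L⁻¹, so C_P = C_{M0}−C_M−C_N = 1.973 mol·L⁻¹; C_N/C_P = 1.16.

1.16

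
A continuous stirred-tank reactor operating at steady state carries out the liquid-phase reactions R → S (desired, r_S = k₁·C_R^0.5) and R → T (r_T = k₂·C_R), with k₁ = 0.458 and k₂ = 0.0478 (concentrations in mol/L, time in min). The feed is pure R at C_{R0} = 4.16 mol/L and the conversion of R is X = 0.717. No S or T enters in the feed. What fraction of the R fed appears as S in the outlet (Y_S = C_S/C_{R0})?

Exit C_R = C_{R0}(1−X) = 4.16×0.283 = 1.177 mol/L.
A CSTR operates uniformly at the exit composition, giving r_S = 0.4969 and r_T = 0.05627 (each k·C_R^n at C_R = 1.177).
Fraction of consumed R going to S: r_S/(r_S+r_T) = 0.8983.
C_S = 0.8983·C_{R0}·X = 0.8983×4.16×0.717 = 2.68 mol/L; Y_S = C_S/C_{R0} = 0.644.

0.644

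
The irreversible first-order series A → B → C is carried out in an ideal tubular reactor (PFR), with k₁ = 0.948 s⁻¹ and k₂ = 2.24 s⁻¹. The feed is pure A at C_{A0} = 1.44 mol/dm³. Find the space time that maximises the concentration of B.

The intermediate peaks when r₁ = r₂, i.e. k₁e^(−k₁τ) = k₂e^(−k₂τ), giving τ_opt = ln(k₂/k₁)/(k₂−k₁).
= ln(2.24/0.948)/(2.24−0.948) = ln(2.363)/1.292 = 0.8599/1.292 = 0.666 s.

0.666 s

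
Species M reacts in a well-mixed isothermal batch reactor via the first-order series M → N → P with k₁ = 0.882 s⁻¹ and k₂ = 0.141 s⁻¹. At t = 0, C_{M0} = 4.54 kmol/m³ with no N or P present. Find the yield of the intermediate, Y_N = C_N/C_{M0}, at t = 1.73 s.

0.674

The intermediate concentration in a first-order A→B→C sequence is C_N = k₁C_{M0}(e^(−k₁t) − e^(−k₂t))/(k₂−k₁).
e^(−k₁t) = e^(−0.882×1.73) = e^(−1.526) = 0.2174; e^(−k₂t) = e^(−0.2439) = 0.7835.
C_N = 0.882×4.54/(0.141−0.882) × (0.2174−0.7835) = (-5.404)×(-0.5661) = 3.059 kmol/m³.
Y_N = C_N/C_{M0} = 3.059/4.54 = 0.674.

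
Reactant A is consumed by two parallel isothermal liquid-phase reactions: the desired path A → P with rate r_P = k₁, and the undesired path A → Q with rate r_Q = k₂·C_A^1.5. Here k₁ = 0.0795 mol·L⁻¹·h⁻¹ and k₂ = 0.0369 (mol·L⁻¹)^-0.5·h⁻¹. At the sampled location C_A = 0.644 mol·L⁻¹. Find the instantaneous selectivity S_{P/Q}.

S_{P/Q} = r_P/r_Q = (k₁)/(k₂·C_A^1.5) = (k₁/k₂)·C_A^-1.5.
= (0.0795) / (0.0369×0.6440^1.5) = 0.07950/0.01907 = 4.17.
The undesired path is higher order in A, so low C_A (CSTR or dilute feed) favours P.

4.17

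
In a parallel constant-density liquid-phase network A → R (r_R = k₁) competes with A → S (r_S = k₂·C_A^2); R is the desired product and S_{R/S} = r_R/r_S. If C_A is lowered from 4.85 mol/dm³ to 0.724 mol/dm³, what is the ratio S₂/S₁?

S_{R/S} = (k₁/k₂)·C_A^-2, so S₂/S₁ = (C_{A,2}/C_{A,1})^-2.
= (0.724/4.85)^(-2) = (0.1493)^(-2) = 44.9.
Selectivity toward R rises as C_A falls — low-concentration operation is favoured.

44.9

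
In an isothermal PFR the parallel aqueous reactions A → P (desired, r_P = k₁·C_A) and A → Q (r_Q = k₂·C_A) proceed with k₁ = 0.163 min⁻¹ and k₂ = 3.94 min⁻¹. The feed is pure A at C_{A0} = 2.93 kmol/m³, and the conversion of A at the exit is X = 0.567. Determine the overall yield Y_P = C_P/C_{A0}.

0.0225

C_A = C_{A0}(1−X) = 1.269 kmol/m³.
Both paths are first order in A, so the instantaneous fraction to P is constant: dC_P/d(−C_A) = k₁/(k₁+k₂) = 0.03973.
C_P = 0.03973·(C_{A0}−C_A) = 0.03973×1.661 = 0.0660 kmol/m³.
Y_P = C_P/C_{A0} = 0.06600/2.93 = 0.0225.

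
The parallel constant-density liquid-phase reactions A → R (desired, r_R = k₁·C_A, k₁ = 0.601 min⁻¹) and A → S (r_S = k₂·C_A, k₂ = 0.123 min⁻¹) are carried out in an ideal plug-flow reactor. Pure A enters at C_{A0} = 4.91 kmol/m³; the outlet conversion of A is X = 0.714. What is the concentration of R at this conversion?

2.91 kmol/m³

C_A = C_{A0}(1−X) = 1.404 kmol/m³.
Both paths are first order in A, so the instantaneous fraction to R is constant: dC_R/d(−C_A) = k₁/(k₁+k₂) = 0.8301.
C_R = 0.8301·(C_{A0}−C_A) = 0.8301×3.506 = 2.91 kmol/m³.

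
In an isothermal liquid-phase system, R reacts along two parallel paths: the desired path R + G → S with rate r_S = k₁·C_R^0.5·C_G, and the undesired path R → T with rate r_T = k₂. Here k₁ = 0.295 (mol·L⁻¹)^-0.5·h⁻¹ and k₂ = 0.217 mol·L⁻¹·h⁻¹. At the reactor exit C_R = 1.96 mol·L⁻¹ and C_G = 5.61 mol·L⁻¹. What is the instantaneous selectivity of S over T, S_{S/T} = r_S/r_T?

10.7

S_{S/T} = r_S/r_T = (k₁·C_R^0.5·C_G)/(k₂) = (k₁/k₂)·C_R^0.5·C_G.
= (0.295×1.960^0.5×5.610) / (0.217) = 2.317/0.2170 = 10.7.
Since the desired path is higher order in R, keeping C_R high (PFR or concentrated feed) favours S.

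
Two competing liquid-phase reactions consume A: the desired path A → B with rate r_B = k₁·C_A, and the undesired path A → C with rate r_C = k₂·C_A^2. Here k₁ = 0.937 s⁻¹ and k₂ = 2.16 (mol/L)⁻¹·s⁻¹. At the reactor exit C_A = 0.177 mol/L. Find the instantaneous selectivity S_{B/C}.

2.45

S_{B/C} = r_B/r_C = (k₁·C_A)/(k₂·C_A^2) = (k₁/k₂)·C_A⁻¹.
= (0.937×0.1770) / (2.16×0.1770^2) = 0.1658/0.06767 = 2.45.
The undesired path is higher order in A, so low C_A (CSTR or dilute feed) favours B.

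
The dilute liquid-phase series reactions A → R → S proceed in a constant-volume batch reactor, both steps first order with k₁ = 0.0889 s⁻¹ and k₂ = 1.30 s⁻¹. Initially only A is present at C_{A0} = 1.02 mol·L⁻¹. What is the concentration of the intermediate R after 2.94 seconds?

The intermediate concentration in a first-order A→B→C sequence is C_R = k₁C_{A0}(e^(−k₁t) − e^(−k₂t))/(k₂−k₁).
e^(−k₁t) = e^(−0.0889×2.94) = e^(−0.2614) = 0.7700; e^(−k₂t) = e^(−3.822) = 0.02188.
C_R = 0.0889×1.02/(1.30−0.0889) × (0.7700−0.02188) = 0.07487×0.7481 = 0.05601 mol·L⁻¹.

0.0560 mol·L⁻¹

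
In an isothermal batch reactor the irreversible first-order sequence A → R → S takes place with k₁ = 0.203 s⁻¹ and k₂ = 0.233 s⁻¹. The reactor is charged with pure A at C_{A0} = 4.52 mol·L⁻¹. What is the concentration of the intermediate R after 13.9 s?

0.621 mol·L⁻¹

For first-order series with pure A initially, C_R(t) = k₁C_{A0}/(k₂−k₁)·(e^(−k₁t) − e^(−k₂t)).
e^(−k₁t) = e^(−0.203×13.9) = e^(−2.822) = 0.05950; e^(−k₂t) = e^(−3.239) = 0.03921.
C_R = 0.203×4.52/(0.233−0.203) × (0.05950−0.03921) = 30.59×0.02029 = 0.6206 mol·L⁻¹.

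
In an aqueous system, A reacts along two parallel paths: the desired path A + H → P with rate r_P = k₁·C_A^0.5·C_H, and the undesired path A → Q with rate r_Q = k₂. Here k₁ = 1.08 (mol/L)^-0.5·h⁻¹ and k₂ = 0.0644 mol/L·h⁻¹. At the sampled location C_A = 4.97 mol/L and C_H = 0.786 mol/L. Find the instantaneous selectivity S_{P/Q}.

29.4

S_{P/Q} = r_P/r_Q = (k₁·C_A^0.5·C_H)/(k₂) = (k₁/k₂)·C_A^0.5·C_H.
= (1.08×4.970^0.5×0.7860) / (0.0644) = 1.892/0.06440 = 29.4.
Since the desired path is higher order in A, keeping C_A high (PFR or concentrated feed) favours P.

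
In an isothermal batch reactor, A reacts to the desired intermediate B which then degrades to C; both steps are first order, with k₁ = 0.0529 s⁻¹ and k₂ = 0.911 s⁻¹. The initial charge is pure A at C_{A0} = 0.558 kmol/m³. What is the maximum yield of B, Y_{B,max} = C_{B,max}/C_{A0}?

0.0487

Evaluating C_B at t_opt = ln(k₂/k₁)/(k₂−k₁) gives C_{B,max}/C_{A0} = (k₁/k₂)^[k₂/(k₂−k₁)].
= (0.0529/0.911)^(0.911/(0.911−0.0529)) = (0.05807)^(1.062) = 0.04872.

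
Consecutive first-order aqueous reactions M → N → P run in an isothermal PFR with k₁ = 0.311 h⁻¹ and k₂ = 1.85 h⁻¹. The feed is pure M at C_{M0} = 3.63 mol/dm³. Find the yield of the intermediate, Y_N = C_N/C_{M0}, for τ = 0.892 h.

The intermediate concentration in a first-order A→B→C sequence is C_N = k₁C_{M0}(e^(−k₁τ) − e^(−k₂τ))/(k₂−k₁).
e^(−k₁τ) = e^(−0.311×0.892) = e^(−0.2774) = 0.7577; e^(−k₂τ) = e^(−1.650) = 0.1920.
C_N = 0.311×3.63/(1.85−0.311) × (0.7577−0.1920) = 0.7335×0.5657 = 0.4150 mol/dm³.
Y_N = C_N/C_{M0} = 0.4150/3.63 = 0.114.

0.114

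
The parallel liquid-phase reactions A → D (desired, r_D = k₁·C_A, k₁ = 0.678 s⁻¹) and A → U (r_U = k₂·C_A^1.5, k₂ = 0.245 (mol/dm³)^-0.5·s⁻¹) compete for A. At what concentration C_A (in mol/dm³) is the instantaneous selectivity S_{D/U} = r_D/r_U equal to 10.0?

S_{D/U} = (k₁/k₂)·C_A^-0.5 ⇒ C_A = (S·k₂/k₁)^(-2).
= (10.0×0.245/0.678)^(-2) = (3.614)^(-2) = 0.0766 mol/dm³.

0.0766 mol/dm³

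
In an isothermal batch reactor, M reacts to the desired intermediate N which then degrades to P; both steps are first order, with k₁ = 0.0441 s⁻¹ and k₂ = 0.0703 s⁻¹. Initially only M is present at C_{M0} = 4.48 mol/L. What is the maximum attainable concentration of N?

1.28 mol/L

At the optimum, C_{N,max}/C_{M0} = (k₁/k₂)^[k₂/(k₂−k₁)].
= (0.0441/0.0703)^(0.0703/(0.0703−0.0441)) = (0.6273)^(2.683) = 0.2862.
C_{N,max} = 0.2862×4.48 = 1.28 mol/L.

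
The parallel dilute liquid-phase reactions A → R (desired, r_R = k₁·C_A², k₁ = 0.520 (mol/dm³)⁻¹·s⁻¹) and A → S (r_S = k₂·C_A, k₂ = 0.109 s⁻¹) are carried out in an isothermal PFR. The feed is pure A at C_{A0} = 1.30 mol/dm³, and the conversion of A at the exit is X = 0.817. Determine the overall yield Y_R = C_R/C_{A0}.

C_A = C_{A0}(1−X) = 0.2379 mol/dm³.
Along a PFR/batch, dC_S/dC_A = −r_S/(r_R+r_S) = −k₂/(k₂+k₁·C_A).
Integrating from C_{A0} to C_A: C_S = (0.109/0.520)·ln[(0.109+0.520·1.30)/(0.109+0.520·0.238)] = 0.2096·ln(0.7850/0.2327) = 0.2549 mol/dm³.
Then C_R = (C_{A0}−C_A) − C_S = 1.062 − 0.2549 = 0.8072 mol/dm³.
Y_R = C_R/C_{A0} = 0.8072/1.30 = 0.621.

0.621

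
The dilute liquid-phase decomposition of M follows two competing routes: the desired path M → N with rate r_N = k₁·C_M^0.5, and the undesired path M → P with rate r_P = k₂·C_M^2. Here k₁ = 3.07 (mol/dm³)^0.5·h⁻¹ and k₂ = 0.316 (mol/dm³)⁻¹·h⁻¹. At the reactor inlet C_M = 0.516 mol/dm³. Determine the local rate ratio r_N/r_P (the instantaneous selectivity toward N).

26.2

S_{N/P} = r_N/r_P = (k₁·C_M^0.5)/(k₂·C_M^2) = (k₁/k₂)·C_M^-1.5.
= (3.07×0.5160^0.5) / (0.316×0.5160^2) = 2.205/0.08414 = 26.2.
The undesired path is higher order in M, so low C_M (CSTR or dilute feed) favours N.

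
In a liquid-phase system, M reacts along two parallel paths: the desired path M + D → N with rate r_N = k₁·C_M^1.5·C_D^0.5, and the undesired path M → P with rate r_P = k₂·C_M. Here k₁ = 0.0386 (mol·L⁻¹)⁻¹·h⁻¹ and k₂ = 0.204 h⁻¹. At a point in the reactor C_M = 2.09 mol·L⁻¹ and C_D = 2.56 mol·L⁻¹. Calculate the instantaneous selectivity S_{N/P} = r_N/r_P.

0.438

S_{N/P} = r_N/r_P = (k₁·C_M^1.5·C_D^0.5)/(k₂·C_M) = (k₁/k₂)·C_M^0.5·C_D^0.5.
= (0.0386×2.090^1.5×2.560^0.5) / (0.204×2.090) = 0.1866/0.4264 = 0.438.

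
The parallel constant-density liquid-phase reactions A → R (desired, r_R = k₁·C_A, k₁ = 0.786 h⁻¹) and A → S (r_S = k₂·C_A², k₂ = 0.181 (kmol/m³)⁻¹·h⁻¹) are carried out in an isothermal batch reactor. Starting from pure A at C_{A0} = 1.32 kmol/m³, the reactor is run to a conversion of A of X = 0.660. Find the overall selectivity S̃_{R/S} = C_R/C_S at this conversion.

4.98

C_A = C_{A0}(1−X) = 0.4488 kmol/m³.
Along a PFR/batch, dC_R/dC_A = −r_R/(r_R+r_S) = −k₁/(k₁+k₂·C_A).
Integrating from C_{A0} to C_A: C_R = (0.786/0.181)·ln[(0.786+0.181·1.32)/(0.786+0.181·0.449)] = 4.343·ln(1.025/0.8672) = 0.7255 kmol/m³.
C_S = (C_{A0}−C_A)−C_R = 0.1457 kmol/m³; S̃_{R/S} = 0.7255/0.1457 = 4.98.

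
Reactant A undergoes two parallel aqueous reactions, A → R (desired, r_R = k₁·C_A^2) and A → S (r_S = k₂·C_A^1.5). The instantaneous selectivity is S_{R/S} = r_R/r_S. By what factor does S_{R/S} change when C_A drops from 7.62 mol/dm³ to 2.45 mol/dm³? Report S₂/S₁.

S_{R/S} = (k₁/k₂)·C_A^0.5, so S₂/S₁ = (C_{A,2}/C_{A,1})^0.5.
= (2.45/7.62)^0.5 = (0.3215)^0.5 = 0.567.

0.567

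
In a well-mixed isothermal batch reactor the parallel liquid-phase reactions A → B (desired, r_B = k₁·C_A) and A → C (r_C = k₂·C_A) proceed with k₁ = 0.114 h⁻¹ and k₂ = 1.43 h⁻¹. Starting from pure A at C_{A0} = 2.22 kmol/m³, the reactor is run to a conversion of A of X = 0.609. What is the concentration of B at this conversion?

0.0998 kmol/m³

C_A = C_{A0}(1−X) = 0.8680 kmol/m³.
Both paths are first order in A, so the instantaneous fraction to B is constant: dC_B/d(−C_A) = k₁/(k₁+k₂) = 0.07383.
C_B = 0.07383·(C_{A0}−C_A) = 0.07383×1.352 = 0.0998 kmol/m³.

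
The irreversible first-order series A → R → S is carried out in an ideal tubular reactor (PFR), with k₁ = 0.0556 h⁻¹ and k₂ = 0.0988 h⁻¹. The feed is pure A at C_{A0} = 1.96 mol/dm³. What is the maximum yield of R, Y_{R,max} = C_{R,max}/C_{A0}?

0.269

For a first-order series the maximum intermediate yield is C_{R,max}/C_{A0} = (k₁/k₂)^[k₂/(k₂−k₁)].
= (0.0556/0.0988)^(0.0988/(0.0988−0.0556)) = (0.5628)^(2.287) = 0.2685.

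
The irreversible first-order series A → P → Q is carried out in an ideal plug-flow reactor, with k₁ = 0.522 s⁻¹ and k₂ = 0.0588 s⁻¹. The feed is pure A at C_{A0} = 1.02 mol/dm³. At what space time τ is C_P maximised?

Setting dC_P/dτ = 0 gives τ_opt = ln(k₂/k₁)/(k₂−k₁).
= ln(0.0588/0.522)/(0.0588−0.522) = ln(0.1126)/-0.4632 = -2.184/-0.4632 = 4.71 s.

4.71 s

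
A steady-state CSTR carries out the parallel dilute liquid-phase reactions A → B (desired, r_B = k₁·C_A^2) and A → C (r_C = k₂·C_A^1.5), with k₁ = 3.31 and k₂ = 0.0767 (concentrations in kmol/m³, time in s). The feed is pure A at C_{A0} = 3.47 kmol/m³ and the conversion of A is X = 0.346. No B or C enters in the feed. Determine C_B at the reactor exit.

Exit C_A = C_{A0}(1−X) = 3.47×0.654 = 2.269 kmol/m³.
Rates in a CSTR are evaluated at the outlet concentration: r_B = 3.31×2.269^2 = 17.05, r_C = 0.0767×2.269^1.5 = 0.2622.
Fraction of consumed A going to B: r_B/(r_B+r_C) = 0.9849.
C_B = 0.9849·C_{A0}·X = 0.9849×3.47×0.346 = 1.18 kmol/m³.

1.18 kmol/m³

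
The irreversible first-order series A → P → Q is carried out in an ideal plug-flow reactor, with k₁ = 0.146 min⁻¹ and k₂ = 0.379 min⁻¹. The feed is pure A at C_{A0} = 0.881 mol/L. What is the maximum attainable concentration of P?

0.187 mol/L

For a first-order series the maximum intermediate yield is C_{P,max}/C_{A0} = (k₁/k₂)^[k₂/(k₂−k₁)].
= (0.146/0.379)^(0.379/(0.379−0.146)) = (0.3852)^(1.627) = 0.2119.
C_{P,max} = 0.2119×0.881 = 0.187 mol/L.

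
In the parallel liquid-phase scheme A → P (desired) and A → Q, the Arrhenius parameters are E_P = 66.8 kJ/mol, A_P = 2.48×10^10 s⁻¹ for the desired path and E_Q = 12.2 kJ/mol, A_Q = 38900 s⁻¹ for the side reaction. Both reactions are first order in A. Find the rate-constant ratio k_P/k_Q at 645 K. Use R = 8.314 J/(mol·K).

24.1

k_P/k_Q = (A_P/A_Q)·exp[−(E_P−E_Q)/(RT)] = (A_P/A_Q)·exp[(E_Q−E_P)/(RT)].
(E_Q−E_P)/(RT) = (12.2−66.8)×10³/(8.314×645) = -54600/5363 = -10.18.
k_P/k_Q = (2.48×10^10/38900)·exp(-10.18) = 6.375×10^5 × 3.785×10^-5 = 24.1.
Since E_P > E_Q, raising the temperature improves selectivity toward P.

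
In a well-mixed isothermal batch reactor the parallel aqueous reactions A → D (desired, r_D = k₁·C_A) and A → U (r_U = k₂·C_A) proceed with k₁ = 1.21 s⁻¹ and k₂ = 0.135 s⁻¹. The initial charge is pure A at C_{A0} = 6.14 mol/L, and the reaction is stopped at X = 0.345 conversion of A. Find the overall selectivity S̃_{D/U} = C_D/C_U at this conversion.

C_A = C_{A0}(1−X) = 4.022 mol/L.
Both paths are first order in A, so the instantaneous fraction to D is constant: dC_D/d(−C_A) = k₁/(k₁+k₂) = 0.8996.
C_D = 0.8996·(C_{A0}−C_A) = 0.8996×2.118 = 1.91 mol/L.
C_U = (C_{A0}−C_A)−C_D = 0.2126 mol/L; S̃_{D/U} = 1.906/0.2126 = 8.96.

8.96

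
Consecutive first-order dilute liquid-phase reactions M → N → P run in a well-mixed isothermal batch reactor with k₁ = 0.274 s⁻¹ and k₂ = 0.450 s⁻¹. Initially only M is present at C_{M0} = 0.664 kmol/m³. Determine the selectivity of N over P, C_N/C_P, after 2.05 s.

1.67

The intermediate concentration in a first-order A→B→C sequence is C_N = k₁C_{M0}(e^(−k₁t) − e^(−k₂t))/(k₂−k₁).
e^(−k₁t) = e^(−0.274×2.05) = e^(−0.5617) = 0.5702; e^(−k₂t) = e^(−0.9225) = 0.3975.
C_N = 0.274×0.664/(0.450−0.274) × (0.5702−0.3975) = 1.034×0.1727 = 0.1785 kmol/m³.
C_M = C_{M0}e^(−k₁t) = 0.3786 kmol/m³, so C_P = C_{M0}−C_M−C_N = 0.1068 kmol/m³; C_N/C_P = 1.67.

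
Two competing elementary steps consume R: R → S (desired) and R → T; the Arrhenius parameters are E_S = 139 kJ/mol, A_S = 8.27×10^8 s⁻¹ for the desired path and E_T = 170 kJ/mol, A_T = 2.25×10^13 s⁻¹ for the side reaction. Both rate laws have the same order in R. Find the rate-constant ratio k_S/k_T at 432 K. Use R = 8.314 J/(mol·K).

0.206

k_S/k_T = (A_S/A_T)·exp[−(E_S−E_T)/(RT)] = (A_S/A_T)·exp[(E_T−E_S)/(RT)].
(E_T−E_S)/(RT) = (170−139)×10³/(8.314×432) = 31000/3592 = 8.631.
k_S/k_T = (8.27×10^8/2.25×10^13)·exp(8.631) = 3.676×10^-5 × 5603 = 0.206.
Since E_S < E_T, lowering the temperature improves selectivity toward S.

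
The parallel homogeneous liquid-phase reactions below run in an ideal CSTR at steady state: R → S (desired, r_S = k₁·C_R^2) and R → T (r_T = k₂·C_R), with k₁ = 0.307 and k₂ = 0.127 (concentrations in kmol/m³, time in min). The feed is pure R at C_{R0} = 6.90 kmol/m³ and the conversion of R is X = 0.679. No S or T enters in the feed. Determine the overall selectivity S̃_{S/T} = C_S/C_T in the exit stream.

Exit C_R = C_{R0}(1−X) = 6.90×0.321 = 2.215 kmol/m³.
A CSTR operates uniformly at the exit composition, giving r_S = 1.506 and r_T = 0.2813 (each k·C_R^n at C_R = 2.215).
Overall selectivity = C_S/C_T = r_Sτ/(r_Tτ) = r_S/r_T = 5.35.

5.35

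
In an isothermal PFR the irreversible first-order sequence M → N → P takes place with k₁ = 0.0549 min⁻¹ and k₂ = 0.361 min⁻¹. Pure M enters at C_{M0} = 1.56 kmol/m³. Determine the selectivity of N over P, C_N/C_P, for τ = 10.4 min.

Solving the coupled first-order balances gives C_N(τ) = [k₁/(k₂−k₁)]·C_{M0}·(e^(−k₁τ) − e^(−k₂τ)).
e^(−k₁τ) = e^(−0.0549×10.4) = e^(−0.5710) = 0.5650; e^(−k₂τ) = e^(−3.754) = 0.02341.
C_N = 0.0549×1.56/(0.361−0.0549) × (0.5650−0.02341) = 0.2798×0.5416 = 0.1515 kmol/m³.
C_M = C_{M0}e^(−k₁τ) = 0.8814 kmol/m³, so C_P = C_{M0}−C_M−C_N = 0.5271 kmol/m³; C_N/C_P = 0.287.

0.287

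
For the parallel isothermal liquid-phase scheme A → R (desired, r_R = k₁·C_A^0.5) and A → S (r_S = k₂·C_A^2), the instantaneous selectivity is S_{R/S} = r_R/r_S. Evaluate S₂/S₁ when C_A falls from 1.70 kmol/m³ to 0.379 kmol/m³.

S_{R/S} = (k₁/k₂)·C_A^-1.5, so S₂/S₁ = (C_{A,2}/C_{A,1})^-1.5.
= (0.379/1.70)^(-1.5) = (0.2229)^(-1.5) = 9.50.

9.50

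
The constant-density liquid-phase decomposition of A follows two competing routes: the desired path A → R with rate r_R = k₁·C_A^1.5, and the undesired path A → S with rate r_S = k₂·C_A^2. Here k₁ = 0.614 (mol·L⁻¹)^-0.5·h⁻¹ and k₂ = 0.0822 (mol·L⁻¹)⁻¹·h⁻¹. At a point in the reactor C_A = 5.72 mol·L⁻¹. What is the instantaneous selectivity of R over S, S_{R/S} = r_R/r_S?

3.12

S_{R/S} = r_R/r_S = (k₁·C_A^1.5)/(k₂·C_A^2) = (k₁/k₂)·C_A^-0.5.
= (0.614×5.720^1.5) / (0.0822×5.720^2) = 8.400/2.689 = 3.12.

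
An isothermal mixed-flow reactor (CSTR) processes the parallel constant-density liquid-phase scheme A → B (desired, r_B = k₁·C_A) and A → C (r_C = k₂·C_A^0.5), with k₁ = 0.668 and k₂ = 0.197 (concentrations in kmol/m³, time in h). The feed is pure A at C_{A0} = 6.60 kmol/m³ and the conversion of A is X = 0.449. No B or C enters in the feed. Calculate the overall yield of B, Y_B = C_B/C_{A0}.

0.389

Exit C_A = C_{A0}(1−X) = 6.60×0.551 = 3.637 kmol/m³.
In a CSTR the entire volume is at exit conditions, so r_B = 0.668×3.637 = 2.429 and r_C = 0.197×3.637^0.5 = 0.3757.
Fraction of consumed A going to B: r_B/(r_B+r_C) = 0.8661.
C_B = 0.8661·C_{A0}·X = 0.8661×6.60×0.449 = 2.57 kmol/m³; Y_B = C_B/C_{A0} = 0.389.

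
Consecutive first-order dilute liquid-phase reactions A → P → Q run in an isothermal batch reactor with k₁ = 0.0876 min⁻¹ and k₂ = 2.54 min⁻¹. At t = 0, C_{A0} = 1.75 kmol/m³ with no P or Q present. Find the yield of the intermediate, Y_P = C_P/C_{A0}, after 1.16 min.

Solving the coupled first-order balances gives C_P(t) = [k₁/(k₂−k₁)]·C_{A0}·(e^(−k₁t) − e^(−k₂t)).
e^(−k₁t) = e^(−0.0876×1.16) = e^(−0.1016) = 0.9034; e^(−k₂t) = e^(−2.946) = 0.05253.
C_P = 0.0876×1.75/(2.54−0.0876) × (0.9034−0.05253) = 0.06251×0.8508 = 0.05319 kmol/m³.
Y_P = C_P/C_{A0} = 0.05319/1.75 = 0.0304.

0.0304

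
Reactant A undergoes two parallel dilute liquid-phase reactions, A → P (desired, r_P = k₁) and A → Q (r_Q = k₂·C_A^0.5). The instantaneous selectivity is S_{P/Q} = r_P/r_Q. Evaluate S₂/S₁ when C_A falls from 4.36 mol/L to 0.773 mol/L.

2.37

S_{P/Q} = (k₁/k₂)·C_A^-0.5, so S₂/S₁ = (C_{A,2}/C_{A,1})^-0.5.
= (0.773/4.36)^(-0.5) = (0.1773)^(-0.5) = 2.37.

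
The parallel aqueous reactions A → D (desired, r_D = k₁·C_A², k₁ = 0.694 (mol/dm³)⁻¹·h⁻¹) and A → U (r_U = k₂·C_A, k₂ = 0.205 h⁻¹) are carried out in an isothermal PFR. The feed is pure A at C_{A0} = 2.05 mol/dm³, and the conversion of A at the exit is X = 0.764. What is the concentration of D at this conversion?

1.24 mol/dm³

C_A = C_{A0}(1−X) = 0.4838 mol/dm³.
Along a PFR/batch, dC_U/dC_A = −r_U/(r_D+r_U) = −k₂/(k₂+k₁·C_A).
Integrating from C_{A0} to C_A: C_U = (0.205/0.694)·ln[(0.205+0.694·2.05)/(0.205+0.694·0.484)] = 0.2954·ln(1.628/0.5408) = 0.3255 mol/dm³.
Then C_D = (C_{A0}−C_A) − C_U = 1.566 − 0.3255 = 1.241 mol/dm³.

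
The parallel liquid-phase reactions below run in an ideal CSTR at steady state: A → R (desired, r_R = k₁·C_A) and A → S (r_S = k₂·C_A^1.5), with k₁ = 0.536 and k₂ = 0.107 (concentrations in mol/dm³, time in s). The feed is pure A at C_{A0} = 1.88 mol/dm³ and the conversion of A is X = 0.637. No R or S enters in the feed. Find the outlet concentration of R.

Exit C_A = C_{A0}(1−X) = 1.88×0.363 = 0.6824 mol/dm³.
In a CSTR the entire volume is at exit conditions, so r_R = 0.536×0.6824 = 0.3658 and r_S = 0.107×0.6824^1.5 = 0.06032.
Fraction of consumed A going to R: r_R/(r_R+r_S) = 0.8584.
C_R = 0.8584·C_{A0}·X = 0.8584×1.88×0.637 = 1.03 mol/dm³.

1.03 mol/dm³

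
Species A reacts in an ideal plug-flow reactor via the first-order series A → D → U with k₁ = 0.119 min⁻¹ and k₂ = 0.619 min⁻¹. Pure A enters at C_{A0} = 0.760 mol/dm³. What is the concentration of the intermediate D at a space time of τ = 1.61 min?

0.0826 mol/dm³

Solving the coupled first-order balances gives C_D(τ) = [k₁/(k₂−k₁)]·C_{A0}·(e^(−k₁τ) − e^(−k₂τ)).
e^(−k₁τ) = e^(−0.119×1.61) = e^(−0.1916) = 0.8256; e^(−k₂τ) = e^(−0.9966) = 0.3691.
C_D = 0.119×0.760/(0.619−0.119) × (0.8256−0.3691) = 0.1809×0.4565 = 0.08257 mol/dm³.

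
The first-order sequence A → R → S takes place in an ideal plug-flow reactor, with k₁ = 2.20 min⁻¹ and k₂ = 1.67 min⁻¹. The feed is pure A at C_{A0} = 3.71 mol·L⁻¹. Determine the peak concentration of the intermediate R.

At the optimum, C_{R,max}/C_{A0} = (k₁/k₂)^[k₂/(k₂−k₁)].
= (2.20/1.67)^(1.67/(1.67−2.20)) = (1.317)^(-3.151) = 0.4196.
C_{R,max} = 0.4196×3.71 = 1.56 mol·L⁻¹.

1.56 mol·L⁻¹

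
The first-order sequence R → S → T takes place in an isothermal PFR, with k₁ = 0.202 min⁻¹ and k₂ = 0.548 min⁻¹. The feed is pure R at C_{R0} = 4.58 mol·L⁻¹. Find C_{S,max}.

Evaluating C_S at τ_opt = ln(k₂/k₁)/(k₂−k₁) gives C_{S,max}/C_{R0} = (k₁/k₂)^[k₂/(k₂−k₁)].
= (0.202/0.548)^(0.548/(0.548−0.202)) = (0.3686)^(1.584) = 0.2058.
C_{S,max} = 0.2058×4.58 = 0.943 mol·L⁻¹.

0.943 mol·L⁻¹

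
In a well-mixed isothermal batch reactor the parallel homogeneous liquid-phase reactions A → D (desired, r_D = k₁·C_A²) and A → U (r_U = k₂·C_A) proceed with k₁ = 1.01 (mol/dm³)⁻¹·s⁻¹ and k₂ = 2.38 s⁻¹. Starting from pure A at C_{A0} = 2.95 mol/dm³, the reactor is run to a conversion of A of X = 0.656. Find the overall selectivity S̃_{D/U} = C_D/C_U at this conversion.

C_A = C_{A0}(1−X) = 1.015 mol/dm³.
Along a PFR/batch, dC_U/dC_A = −r_U/(r_D+r_U) = −k₂/(k₂+k₁·C_A).
Integrating from C_{A0} to C_A: C_U = (2.38/1.01)·ln[(2.38+1.01·2.95)/(2.38+1.01·1.01)] = 2.356·ln(5.360/3.405) = 1.069 mol/dm³.
Then C_D = (C_{A0}−C_A) − C_U = 1.935 − 1.069 = 0.8662 mol/dm³.
S̃_{D/U} = C_D/C_U = 0.8662/1.069 = 0.810.

0.810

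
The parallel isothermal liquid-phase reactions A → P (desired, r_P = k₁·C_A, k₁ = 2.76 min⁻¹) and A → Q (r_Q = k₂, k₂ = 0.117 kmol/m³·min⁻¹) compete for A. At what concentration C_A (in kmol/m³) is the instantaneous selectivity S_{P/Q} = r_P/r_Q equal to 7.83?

S_{P/Q} = (k₁/k₂)·C_A ⇒ C_A = S·k₂/k₁.
= 7.83×0.117/2.76 = 0.332 kmol/m³.

0.332 kmol/m³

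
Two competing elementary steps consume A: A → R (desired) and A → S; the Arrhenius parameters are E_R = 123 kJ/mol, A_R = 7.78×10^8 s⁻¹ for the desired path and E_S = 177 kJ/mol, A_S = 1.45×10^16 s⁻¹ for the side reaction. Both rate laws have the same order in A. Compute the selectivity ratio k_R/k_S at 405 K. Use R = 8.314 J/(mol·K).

Since both paths have the same order in A, the concentration cancels and S_{R/S} = k_R/k_S = (A_R/A_S)·exp[(E_S−E_R)/(RT)].
(E_S−E_R)/(RT) = (177−123)×10³/(8.314×405) = 54000/3367 = 16.04.
k_R/k_S = (7.78×10^8/1.45×10^16)·exp(16.04) = 5.366×10^-8 × 9.223×10^6 = 0.495.
Since E_R < E_S, lowering the temperature improves selectivity toward R.

0.495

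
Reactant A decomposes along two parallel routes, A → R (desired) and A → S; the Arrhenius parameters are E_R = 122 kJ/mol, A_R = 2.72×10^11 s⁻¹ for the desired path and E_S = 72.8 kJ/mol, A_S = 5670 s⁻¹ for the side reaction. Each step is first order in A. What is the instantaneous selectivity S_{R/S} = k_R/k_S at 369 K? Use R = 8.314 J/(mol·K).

5.20

With equal orders, S_{R/S} = k_R/k_S = (A_R/A_S)·exp[(E_S−E_R)/(RT)].
(E_S−E_R)/(RT) = (72.8−122)×10³/(8.314×369) = -49200/3068 = -16.04.
k_R/k_S = (2.72×10^11/5670)·exp(-16.04) = 4.797×10^7 × 1.084×10^-7 = 5.20.
Since E_R > E_S, raising the temperature improves selectivity toward R.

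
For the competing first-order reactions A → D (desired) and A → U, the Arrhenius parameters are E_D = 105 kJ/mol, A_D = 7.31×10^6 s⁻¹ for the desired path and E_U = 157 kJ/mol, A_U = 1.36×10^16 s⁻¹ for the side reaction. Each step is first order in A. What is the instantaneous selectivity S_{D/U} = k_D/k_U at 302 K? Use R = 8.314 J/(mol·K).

k_D/k_U = (A_D/A_U)·exp[−(E_D−E_U)/(RT)] = (A_D/A_U)·exp[(E_U−E_D)/(RT)].
(E_U−E_D)/(RT) = (157−105)×10³/(8.314×302) = 52000/2511 = 20.71.
k_D/k_U = (7.31×10^6/1.36×10^16)·exp(20.71) = 5.375×10^-10 × 9.871×10^8 = 0.531.
Since E_D < E_U, lowering the temperature improves selectivity toward D.

0.531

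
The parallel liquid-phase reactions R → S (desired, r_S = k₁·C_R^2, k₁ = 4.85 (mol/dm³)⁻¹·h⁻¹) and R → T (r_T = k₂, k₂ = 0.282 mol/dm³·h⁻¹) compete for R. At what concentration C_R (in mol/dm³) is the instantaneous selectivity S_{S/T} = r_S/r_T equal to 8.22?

S_{S/T} = (k₁/k₂)·C_R^2 ⇒ C_R = (S·k₂/k₁)^(0.5).
= (8.22×0.282/4.85)^(0.5) = (0.4779)^(0.5) = 0.691 mol/dm³.

0.691 mol/dm³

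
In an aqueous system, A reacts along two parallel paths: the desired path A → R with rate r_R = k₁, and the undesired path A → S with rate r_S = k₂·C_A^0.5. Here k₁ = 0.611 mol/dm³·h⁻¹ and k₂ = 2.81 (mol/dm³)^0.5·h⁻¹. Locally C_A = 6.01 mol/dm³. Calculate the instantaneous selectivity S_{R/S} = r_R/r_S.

0.0887

S_{R/S} = r_R/r_S = (k₁)/(k₂·C_A^0.5) = (k₁/k₂)·C_A^-0.5.
= (0.611) / (2.81×6.010^0.5) = 0.6110/6.889 = 0.0887.
The undesired path is higher order in A, so low C_A (CSTR or dilute feed) favours R.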